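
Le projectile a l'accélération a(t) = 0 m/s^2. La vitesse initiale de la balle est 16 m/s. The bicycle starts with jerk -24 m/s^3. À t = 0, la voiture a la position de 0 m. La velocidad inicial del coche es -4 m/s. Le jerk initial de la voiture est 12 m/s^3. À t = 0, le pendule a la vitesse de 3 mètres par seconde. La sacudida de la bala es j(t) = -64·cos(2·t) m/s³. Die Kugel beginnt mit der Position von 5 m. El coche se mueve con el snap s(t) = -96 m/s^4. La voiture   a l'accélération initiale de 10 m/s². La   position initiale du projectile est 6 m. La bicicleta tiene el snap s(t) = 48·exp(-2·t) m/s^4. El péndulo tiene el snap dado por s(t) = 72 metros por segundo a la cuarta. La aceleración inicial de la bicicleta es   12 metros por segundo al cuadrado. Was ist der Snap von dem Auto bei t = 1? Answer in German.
Aus der Gleichung für den Snap s(t) = -96, setzen wir t = 1 ein und erhalten s = -96.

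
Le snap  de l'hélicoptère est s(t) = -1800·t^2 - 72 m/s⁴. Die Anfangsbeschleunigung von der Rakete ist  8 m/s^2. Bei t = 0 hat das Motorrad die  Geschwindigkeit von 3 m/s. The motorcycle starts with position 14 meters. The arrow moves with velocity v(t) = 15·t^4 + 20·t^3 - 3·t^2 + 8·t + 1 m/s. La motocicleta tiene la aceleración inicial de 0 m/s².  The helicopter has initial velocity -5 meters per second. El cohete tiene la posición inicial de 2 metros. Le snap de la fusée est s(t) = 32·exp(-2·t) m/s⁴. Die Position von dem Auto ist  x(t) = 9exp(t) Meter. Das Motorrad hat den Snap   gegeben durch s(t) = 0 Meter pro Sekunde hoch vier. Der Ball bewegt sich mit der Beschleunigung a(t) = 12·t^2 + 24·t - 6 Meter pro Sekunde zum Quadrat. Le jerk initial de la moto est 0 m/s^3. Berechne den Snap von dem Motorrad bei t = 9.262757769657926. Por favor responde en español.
De la ecuación del snap s(t) = 0, sustituimos t = 9.262757769657926 para obtener s = 0.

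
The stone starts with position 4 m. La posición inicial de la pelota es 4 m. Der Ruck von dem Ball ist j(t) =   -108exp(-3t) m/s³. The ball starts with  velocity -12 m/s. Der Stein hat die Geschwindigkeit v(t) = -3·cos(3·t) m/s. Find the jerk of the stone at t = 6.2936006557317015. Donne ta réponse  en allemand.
Wir müssen unsere Gleichung für die Geschwindigkeit v(t) = -3·cos(3·t) 2-mal ableiten. Die Ableitung von der Geschwindigkeit ergibt die Beschleunigung: a(t) = 9·sin(3·t). Durch Ableiten von der Beschleunigung erhalten wir den Ruck: j(t) = 27·cos(3·t). Mit j(t) = 27·cos(3·t) und Einsetzen von t = 6.2936006557317015, finden wir j = 26.9868208148221.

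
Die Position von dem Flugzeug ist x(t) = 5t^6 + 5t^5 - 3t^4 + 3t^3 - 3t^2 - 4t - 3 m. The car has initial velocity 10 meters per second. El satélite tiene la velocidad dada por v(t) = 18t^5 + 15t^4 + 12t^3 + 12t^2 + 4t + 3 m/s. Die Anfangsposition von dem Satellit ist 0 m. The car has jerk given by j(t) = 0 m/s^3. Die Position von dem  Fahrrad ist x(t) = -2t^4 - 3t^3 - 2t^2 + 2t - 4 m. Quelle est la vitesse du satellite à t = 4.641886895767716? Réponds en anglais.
From the given velocity equation v(t) = 18·t^5 + 15·t^4 + 12·t^3 + 12·t^2 + 4·t + 3, we substitute t = 4.641886895767716 to get v = 47236.8132589907.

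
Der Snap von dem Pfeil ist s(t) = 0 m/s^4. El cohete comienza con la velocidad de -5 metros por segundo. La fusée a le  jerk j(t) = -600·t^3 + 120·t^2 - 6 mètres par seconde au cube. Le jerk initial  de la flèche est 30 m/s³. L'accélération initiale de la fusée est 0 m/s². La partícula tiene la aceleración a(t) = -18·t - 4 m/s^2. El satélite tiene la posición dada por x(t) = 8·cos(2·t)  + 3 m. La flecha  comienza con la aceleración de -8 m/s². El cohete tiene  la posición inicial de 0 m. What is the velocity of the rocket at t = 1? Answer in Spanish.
Para resolver esto, necesitamos tomar 2 antiderivadas de nuestra ecuación de la sacudida j(t) = -600·t^3 + 120·t^2 - 6. La antiderivada de la sacudida es la aceleración. Usando a(0) = 0, obtenemos a(t) = -150·t^4 + 40·t^3 - 6·t. Tomando ∫a(t)dt y aplicando v(0) = -5, encontramos v(t) = -30·t^5 + 10·t^4 - 3·t^2 - 5. De la ecuación de la velocidad v(t) = -30·t^5 + 10·t^4 - 3·t^2 - 5, sustituimos t = 1 para obtener v = -28.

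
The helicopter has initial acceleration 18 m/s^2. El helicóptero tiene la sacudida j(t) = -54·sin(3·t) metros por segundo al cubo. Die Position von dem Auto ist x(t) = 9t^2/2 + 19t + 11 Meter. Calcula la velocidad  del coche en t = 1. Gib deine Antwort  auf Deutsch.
Um dies zu lösen, müssen wir 1 Ableitung unserer Gleichung für die Position x(t) = 9·t^2/2 + 19·t + 11 nehmen. Die Ableitung von der Position ergibt die Geschwindigkeit: v(t) = 9·t + 19. Mit v(t) = 9·t + 19 und Einsetzen von t = 1, finden wir v = 28.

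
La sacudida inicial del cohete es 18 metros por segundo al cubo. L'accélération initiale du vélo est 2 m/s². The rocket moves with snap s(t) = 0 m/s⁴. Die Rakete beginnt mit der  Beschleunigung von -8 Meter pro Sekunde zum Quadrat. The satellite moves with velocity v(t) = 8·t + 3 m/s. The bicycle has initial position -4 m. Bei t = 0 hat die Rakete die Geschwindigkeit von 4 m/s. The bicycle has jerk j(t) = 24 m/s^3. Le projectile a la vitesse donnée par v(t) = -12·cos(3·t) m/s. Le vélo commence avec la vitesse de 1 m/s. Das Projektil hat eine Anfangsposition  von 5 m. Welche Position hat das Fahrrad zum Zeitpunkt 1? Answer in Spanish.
Para resolver esto, necesitamos tomar 3 integrales de nuestra ecuación de la sacudida j(t) = 24. Tomando ∫j(t)dt y aplicando a(0) = 2, encontramos a(t) = 24·t + 2. Tomando ∫a(t)dt y aplicando v(0) = 1, encontramos v(t) = 12·t^2 + 2·t + 1. Tomando ∫v(t)dt y aplicando x(0) = -4, encontramos x(t) = 4·t^3 + t^2 + t - 4. De la ecuación de la posición x(t) = 4·t^3 + t^2 + t - 4, sustituimos t = 1 para obtener x = 2.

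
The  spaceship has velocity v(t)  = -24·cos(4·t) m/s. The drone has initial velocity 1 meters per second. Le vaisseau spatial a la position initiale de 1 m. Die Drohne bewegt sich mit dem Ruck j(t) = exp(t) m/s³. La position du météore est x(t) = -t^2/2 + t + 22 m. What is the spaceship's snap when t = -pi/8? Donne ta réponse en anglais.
Starting from velocity v(t) = -24·cos(4·t), we take 3 derivatives. The derivative of velocity gives acceleration: a(t) = 96·sin(4·t). The derivative of acceleration gives jerk: j(t) = 384·cos(4·t). Taking d/dt of j(t), we find s(t) = -1536·sin(4·t). We have snap s(t) = -1536·sin(4·t). Substituting t = -pi/8: s(-pi/8) = 1536.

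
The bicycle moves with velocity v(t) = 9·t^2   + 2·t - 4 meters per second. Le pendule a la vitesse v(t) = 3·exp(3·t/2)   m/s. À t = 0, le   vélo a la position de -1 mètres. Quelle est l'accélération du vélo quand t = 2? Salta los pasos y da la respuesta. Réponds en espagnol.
La aceleración en t = 2 es a = 38.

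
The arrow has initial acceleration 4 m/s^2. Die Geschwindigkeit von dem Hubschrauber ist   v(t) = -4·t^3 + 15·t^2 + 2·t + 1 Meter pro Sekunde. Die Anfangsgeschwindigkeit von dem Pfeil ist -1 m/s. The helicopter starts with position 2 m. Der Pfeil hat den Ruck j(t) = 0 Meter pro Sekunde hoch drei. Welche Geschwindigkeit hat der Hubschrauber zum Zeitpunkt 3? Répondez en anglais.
Using v(t) = -4·t^3 + 15·t^2 + 2·t + 1 and substituting t = 3, we find v = 34.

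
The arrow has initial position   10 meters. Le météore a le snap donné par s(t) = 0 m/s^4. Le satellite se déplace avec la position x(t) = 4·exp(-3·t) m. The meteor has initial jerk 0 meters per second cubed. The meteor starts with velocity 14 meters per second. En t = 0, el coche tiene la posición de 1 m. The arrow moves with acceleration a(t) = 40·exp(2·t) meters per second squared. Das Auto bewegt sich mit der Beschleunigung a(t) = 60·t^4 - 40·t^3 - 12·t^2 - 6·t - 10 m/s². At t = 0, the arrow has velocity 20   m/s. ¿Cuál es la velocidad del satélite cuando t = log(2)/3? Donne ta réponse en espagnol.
Para resolver esto, necesitamos tomar 1 derivada de nuestra ecuación de la posición x(t) = 4·exp(-3·t). Derivando la posición, obtenemos la velocidad: v(t) = -12·exp(-3·t). Usando v(t) = -12·exp(-3·t) y sustituyendo t = log(2)/3, encontramos v = -6.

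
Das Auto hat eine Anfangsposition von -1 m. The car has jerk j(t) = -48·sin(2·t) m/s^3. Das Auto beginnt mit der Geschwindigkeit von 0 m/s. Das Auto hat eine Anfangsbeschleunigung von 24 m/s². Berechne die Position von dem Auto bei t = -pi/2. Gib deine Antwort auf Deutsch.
Wir müssen unsere Gleichung für den Ruck j(t) = -48·sin(2·t) 3-mal integrieren. Mit ∫j(t)dt und Anwendung von a(0) = 24, finden wir a(t) = 24·cos(2·t). Das Integral von der Beschleunigung ist die Geschwindigkeit. Mit v(0) = 0 erhalten wir v(t) = 12·sin(2·t). Das Integral von der Geschwindigkeit, mit x(0) = -1, ergibt die Position: x(t) = 5 - 6·cos(2·t). Wir haben die Position x(t) = 5 - 6·cos(2·t). Durch Einsetzen von t = -pi/2: x(-pi/2) = 11.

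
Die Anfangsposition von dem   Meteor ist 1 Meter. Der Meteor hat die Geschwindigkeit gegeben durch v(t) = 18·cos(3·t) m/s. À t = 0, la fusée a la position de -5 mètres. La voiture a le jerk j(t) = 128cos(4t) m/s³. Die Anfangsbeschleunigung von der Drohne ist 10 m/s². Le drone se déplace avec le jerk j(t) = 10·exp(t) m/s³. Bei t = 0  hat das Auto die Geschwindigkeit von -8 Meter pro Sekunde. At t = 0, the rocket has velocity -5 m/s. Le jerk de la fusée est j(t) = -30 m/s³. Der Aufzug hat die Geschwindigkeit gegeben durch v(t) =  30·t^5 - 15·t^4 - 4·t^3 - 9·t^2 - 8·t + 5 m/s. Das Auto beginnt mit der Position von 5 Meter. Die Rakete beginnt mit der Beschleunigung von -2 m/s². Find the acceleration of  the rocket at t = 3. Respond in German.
Wir müssen das Integral unserer Gleichung für den Ruck j(t) = -30 1-mal finden. Durch Integration von dem Ruck und Verwendung der Anfangsbedingung a(0) = -2, erhalten wir a(t) = -30·t - 2. Wir haben die Beschleunigung a(t) = -30·t - 2. Durch Einsetzen von t = 3: a(3) = -92.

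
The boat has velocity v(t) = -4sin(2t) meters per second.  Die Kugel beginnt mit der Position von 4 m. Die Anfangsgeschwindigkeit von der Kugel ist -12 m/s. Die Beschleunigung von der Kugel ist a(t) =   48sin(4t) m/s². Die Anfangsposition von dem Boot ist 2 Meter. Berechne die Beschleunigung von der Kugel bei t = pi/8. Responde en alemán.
Mit a(t) = 48·sin(4·t) und Einsetzen von t = pi/8, finden wir a = 48.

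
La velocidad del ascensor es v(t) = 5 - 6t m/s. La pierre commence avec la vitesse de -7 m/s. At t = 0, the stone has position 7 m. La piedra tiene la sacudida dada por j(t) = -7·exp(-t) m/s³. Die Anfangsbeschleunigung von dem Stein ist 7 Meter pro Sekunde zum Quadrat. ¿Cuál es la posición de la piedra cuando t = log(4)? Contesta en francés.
Pour résoudre ceci, nous devons prendre 3 intégrales de notre équation du jerk j(t) = -7·exp(-t). En prenant ∫j(t)dt et en appliquant a(0) = 7, nous trouvons a(t) = 7·exp(-t). La primitive de l'accélération est la vitesse. En utilisant v(0) = -7, nous obtenons v(t) = -7·exp(-t). La primitive de la vitesse est la position. En utilisant x(0) = 7, nous obtenons x(t) = 7·exp(-t). Nous avons la position x(t) = 7·exp(-t). En substituant t = log(4): x(log(4)) = 7/4.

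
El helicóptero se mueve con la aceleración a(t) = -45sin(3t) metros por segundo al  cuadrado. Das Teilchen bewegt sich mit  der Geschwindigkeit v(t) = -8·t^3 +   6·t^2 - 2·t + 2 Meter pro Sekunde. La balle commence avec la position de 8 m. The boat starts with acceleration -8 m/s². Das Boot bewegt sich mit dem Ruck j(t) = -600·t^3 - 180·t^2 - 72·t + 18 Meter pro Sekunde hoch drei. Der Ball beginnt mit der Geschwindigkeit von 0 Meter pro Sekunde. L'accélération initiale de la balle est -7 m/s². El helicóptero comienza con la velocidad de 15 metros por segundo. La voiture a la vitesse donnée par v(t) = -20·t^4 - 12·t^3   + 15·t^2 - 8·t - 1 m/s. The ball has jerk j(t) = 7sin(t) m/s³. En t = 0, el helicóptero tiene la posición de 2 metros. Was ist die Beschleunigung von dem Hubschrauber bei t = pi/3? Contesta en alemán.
Mit a(t) = -45·sin(3·t) und Einsetzen von t = pi/3, finden wir a = 0.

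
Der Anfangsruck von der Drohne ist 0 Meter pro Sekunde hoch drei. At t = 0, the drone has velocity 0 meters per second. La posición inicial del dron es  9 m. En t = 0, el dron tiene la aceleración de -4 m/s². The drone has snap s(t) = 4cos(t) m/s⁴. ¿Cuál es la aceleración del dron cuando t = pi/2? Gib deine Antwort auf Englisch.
To solve this, we need to take 2 antiderivatives of our snap equation s(t) = 4·cos(t). Integrating snap and using the initial condition j(0) = 0, we get j(t) = 4·sin(t). Taking ∫j(t)dt and applying a(0) = -4, we find a(t) = -4·cos(t). From the given acceleration equation a(t) = -4·cos(t), we substitute t = pi/2 to get a = 0.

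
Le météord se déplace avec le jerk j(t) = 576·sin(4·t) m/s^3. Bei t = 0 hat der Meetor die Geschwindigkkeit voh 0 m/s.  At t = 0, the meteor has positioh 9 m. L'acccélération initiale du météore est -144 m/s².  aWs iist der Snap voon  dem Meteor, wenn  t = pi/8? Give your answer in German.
Ausgehend von dem Ruck j(t) = 576·sin(4·t), nehmen wir 1 Ableitung. Die Ableitung von dem Ruck ergibt den Snap: s(t) = 2304·cos(4·t). Wir haben den Snap s(t) = 2304·cos(4·t). Durch Einsetzen von t = pi/8: s(pi/8) = 0.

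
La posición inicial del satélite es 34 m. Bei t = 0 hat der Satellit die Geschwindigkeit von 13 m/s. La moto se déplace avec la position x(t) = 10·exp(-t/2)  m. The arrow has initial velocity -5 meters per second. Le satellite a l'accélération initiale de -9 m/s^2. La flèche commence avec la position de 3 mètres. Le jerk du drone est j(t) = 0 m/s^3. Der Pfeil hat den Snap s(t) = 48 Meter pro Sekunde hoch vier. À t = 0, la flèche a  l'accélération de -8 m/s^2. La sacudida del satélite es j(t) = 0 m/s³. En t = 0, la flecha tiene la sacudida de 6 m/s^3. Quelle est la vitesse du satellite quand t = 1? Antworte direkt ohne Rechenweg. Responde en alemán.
Die Geschwindigkeit bei t = 1 ist v = 4.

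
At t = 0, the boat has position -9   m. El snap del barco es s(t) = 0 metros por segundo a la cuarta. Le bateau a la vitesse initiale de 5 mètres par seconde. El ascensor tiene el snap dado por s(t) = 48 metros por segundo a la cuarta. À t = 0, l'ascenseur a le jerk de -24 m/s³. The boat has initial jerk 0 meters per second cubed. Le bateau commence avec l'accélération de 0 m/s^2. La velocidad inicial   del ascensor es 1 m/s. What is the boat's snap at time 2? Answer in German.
Wir haben den Snap s(t) = 0. Durch Einsetzen von t = 2: s(2) = 0.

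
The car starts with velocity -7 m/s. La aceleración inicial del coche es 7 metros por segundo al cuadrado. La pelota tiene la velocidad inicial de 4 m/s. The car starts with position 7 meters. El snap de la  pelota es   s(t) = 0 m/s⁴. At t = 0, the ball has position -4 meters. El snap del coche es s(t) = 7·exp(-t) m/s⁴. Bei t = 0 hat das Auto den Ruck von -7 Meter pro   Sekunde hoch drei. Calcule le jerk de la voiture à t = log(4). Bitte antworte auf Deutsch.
Wir müssen unsere Gleichung für den Snap s(t) = 7·exp(-t) 1-mal integrieren. Die Stammfunktion von dem Snap, mit j(0) = -7, ergibt den Ruck: j(t) = -7·exp(-t). Aus der Gleichung für den Ruck j(t) = -7·exp(-t), setzen wir t = log(4) ein und erhalten j = -7/4.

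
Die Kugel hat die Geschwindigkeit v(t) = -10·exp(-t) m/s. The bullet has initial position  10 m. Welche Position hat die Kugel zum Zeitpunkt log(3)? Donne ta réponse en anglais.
To find the answer, we compute 1 antiderivative of v(t) = -10·exp(-t). Finding the antiderivative of v(t) and using x(0) = 10: x(t) = 10·exp(-t). Using x(t) = 10·exp(-t) and substituting t = log(3), we find x = 10/3.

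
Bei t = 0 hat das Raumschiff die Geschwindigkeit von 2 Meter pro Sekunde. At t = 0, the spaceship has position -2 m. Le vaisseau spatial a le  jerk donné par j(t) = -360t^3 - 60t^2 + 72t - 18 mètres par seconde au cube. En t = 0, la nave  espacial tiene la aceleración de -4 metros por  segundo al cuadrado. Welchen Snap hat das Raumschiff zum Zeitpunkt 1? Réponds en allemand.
Wir müssen unsere Gleichung für den Ruck j(t) = -360·t^3 - 60·t^2 + 72·t - 18 1-mal ableiten. Die Ableitung von dem Ruck ergibt den Snap: s(t) = -1080·t^2 - 120·t + 72. Mit s(t) = -1080·t^2 - 120·t + 72 und Einsetzen von t = 1, finden wir s = -1128.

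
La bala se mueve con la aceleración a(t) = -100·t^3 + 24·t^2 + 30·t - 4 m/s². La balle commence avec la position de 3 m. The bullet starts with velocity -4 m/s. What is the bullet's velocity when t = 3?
To solve this, we need to take 1 antiderivative of our acceleration equation a(t) = -100·t^3 + 24·t^2 + 30·t - 4. Integrating acceleration and using the initial condition v(0) = -4, we get v(t) = -25·t^4 + 8·t^3 + 15·t^2 - 4·t - 4. We have velocity v(t) = -25·t^4 + 8·t^3 + 15·t^2 - 4·t - 4. Substituting t = 3: v(3) = -1690.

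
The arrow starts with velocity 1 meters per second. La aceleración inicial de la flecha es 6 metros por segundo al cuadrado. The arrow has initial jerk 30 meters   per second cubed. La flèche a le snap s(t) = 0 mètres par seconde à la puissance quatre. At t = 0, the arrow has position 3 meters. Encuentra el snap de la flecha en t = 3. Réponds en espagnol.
Usando s(t) = 0 y sustituyendo t = 3, encontramos s = 0.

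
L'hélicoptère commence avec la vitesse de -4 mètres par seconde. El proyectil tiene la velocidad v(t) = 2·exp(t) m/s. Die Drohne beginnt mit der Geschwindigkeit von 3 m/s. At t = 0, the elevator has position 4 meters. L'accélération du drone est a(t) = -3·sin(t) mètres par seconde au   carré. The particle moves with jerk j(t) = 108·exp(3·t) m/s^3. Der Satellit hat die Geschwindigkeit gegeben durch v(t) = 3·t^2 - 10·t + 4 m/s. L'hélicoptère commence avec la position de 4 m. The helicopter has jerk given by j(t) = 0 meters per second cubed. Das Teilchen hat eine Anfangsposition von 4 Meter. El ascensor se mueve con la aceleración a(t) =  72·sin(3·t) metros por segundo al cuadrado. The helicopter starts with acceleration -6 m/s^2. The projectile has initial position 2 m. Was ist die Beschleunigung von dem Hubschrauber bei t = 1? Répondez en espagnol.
Necesitamos integrar nuestra ecuación de la sacudida j(t) = 0 1 vez. Tomando ∫j(t)dt y aplicando a(0) = -6, encontramos a(t) = -6. De la ecuación de la aceleración a(t) = -6, sustituimos t = 1 para obtener a = -6.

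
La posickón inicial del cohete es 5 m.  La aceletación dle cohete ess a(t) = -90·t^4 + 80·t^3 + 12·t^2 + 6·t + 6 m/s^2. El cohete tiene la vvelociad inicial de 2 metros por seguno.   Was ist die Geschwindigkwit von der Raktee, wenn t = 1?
Wir müssen die Stammfunktion unserer Gleichung für die Beschleunigung a(t) = -90·t^4 + 80·t^3 + 12·t^2 + 6·t + 6 1-mal finden. Das Integral von der Beschleunigung ist die Geschwindigkeit. Mit v(0) = 2 erhalten wir v(t) = -18·t^5 + 20·t^4 + 4·t^3 + 3·t^2 + 6·t + 2. Wir haben die Geschwindigkeit v(t) = -18·t^5 + 20·t^4 + 4·t^3 + 3·t^2 + 6·t + 2. Durch Einsetzen von t = 1: v(1) = 17.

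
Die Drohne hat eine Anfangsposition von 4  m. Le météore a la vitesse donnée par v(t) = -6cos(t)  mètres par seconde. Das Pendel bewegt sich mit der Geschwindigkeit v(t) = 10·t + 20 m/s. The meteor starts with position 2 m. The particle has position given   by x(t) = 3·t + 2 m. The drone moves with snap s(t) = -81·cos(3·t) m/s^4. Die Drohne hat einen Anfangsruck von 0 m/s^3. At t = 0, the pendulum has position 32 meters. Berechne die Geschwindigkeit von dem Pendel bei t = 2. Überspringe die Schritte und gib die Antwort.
Bei t = 2, v = 40.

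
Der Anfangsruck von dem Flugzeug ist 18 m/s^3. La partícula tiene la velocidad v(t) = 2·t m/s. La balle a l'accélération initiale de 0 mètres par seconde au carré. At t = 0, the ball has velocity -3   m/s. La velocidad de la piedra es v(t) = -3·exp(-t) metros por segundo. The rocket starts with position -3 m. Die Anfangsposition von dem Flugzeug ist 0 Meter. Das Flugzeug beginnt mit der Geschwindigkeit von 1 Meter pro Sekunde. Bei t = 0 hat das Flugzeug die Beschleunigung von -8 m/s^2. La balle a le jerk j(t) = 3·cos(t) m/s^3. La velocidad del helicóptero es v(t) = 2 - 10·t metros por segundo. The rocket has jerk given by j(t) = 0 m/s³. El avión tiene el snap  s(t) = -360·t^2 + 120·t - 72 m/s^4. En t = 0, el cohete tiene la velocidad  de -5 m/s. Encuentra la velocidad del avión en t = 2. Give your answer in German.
Ausgehend von dem Snap s(t) = -360·t^2 + 120·t - 72, nehmen wir 3 Stammfunktionen. Mit ∫s(t)dt und Anwendung von j(0) = 18, finden wir j(t) = -120·t^3 + 60·t^2 - 72·t + 18. Das Integral von dem Ruck, mit a(0) = -8, ergibt die Beschleunigung: a(t) = -30·t^4 + 20·t^3 - 36·t^2 + 18·t - 8. Mit ∫a(t)dt und Anwendung von v(0) = 1, finden wir v(t) = -6·t^5 + 5·t^4 - 12·t^3 + 9·t^2 - 8·t + 1. Mit v(t) = -6·t^5 + 5·t^4 - 12·t^3 + 9·t^2 - 8·t + 1 und Einsetzen von t = 2, finden wir v = -187.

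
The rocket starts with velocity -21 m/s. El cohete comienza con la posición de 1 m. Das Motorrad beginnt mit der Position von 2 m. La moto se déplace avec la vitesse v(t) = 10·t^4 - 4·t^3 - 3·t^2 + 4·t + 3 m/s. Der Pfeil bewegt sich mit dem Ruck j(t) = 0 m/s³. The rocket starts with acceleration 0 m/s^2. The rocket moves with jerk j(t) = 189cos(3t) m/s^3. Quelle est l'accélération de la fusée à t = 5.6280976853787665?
Nous devons trouver l'intégrale de notre équation du jerk j(t) = 189·cos(3·t) 1 fois. L'intégrale du jerk, avec a(0) = 0, donne l'accélération: a(t) = 63·sin(3·t). Nous avons l'accélération a(t) = 63·sin(3·t). En substituant t = 5.6280976853787665: a(5.6280976853787665) = -58.1617079399121.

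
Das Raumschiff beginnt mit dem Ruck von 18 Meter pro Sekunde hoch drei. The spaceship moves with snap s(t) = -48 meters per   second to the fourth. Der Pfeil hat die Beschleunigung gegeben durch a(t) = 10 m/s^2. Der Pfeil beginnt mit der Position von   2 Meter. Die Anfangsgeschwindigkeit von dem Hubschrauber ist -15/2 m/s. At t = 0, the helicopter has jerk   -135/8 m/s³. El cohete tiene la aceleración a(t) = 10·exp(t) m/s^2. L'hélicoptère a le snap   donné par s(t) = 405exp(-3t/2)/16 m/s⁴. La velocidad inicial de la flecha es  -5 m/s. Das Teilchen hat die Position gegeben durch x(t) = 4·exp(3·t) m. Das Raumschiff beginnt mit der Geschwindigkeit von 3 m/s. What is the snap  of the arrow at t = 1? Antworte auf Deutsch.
Ausgehend von der Beschleunigung a(t) = 10, nehmen wir 2 Ableitungen. Mit d/dt von a(t) finden wir j(t) = 0. Mit d/dt von j(t) finden wir s(t) = 0. Aus der Gleichung für den Snap s(t) = 0, setzen wir t = 1 ein und erhalten s = 0.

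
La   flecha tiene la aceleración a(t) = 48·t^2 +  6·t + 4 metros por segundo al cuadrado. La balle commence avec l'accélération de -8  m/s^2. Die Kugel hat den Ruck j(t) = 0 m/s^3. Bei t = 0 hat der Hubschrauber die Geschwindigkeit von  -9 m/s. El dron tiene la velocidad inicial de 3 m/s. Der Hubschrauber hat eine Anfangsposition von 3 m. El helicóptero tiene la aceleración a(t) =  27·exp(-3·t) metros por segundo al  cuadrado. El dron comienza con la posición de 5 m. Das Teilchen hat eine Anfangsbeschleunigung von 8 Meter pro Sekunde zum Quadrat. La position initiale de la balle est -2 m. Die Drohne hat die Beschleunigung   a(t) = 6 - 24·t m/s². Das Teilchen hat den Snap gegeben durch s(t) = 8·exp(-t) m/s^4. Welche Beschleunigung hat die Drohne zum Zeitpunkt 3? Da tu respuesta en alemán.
Wir haben die Beschleunigung a(t) = 6 - 24·t. Durch Einsetzen von t = 3: a(3) = -66.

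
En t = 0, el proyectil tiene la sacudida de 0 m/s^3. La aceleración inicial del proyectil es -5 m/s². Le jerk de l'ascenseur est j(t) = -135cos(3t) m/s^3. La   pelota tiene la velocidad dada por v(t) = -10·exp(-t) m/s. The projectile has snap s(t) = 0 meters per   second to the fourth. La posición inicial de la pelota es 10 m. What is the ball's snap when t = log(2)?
Starting from velocity v(t) = -10·exp(-t), we take 3 derivatives. Taking d/dt of v(t), we find a(t) = 10·exp(-t). The derivative of acceleration gives jerk: j(t) = -10·exp(-t). Differentiating jerk, we get snap: s(t) = 10·exp(-t). From the given snap equation s(t) = 10·exp(-t), we substitute t = log(2) to get s = 5.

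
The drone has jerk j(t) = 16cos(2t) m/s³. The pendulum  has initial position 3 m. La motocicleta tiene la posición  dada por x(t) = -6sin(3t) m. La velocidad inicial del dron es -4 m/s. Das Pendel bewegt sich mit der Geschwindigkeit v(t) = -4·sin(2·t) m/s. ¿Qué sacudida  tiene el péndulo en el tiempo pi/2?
Partiendo de la velocidad v(t) = -4·sin(2·t), tomamos 2 derivadas. La derivada de la velocidad da la aceleración: a(t) = -8·cos(2·t). Derivando la aceleración, obtenemos la sacudida: j(t) = 16·sin(2·t). Usando j(t) = 16·sin(2·t) y sustituyendo t = pi/2, encontramos j = 0.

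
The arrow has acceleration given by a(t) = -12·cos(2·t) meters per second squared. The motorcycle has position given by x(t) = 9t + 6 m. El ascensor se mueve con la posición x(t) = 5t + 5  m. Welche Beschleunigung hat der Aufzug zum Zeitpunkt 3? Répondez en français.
Nous devons dériver notre équation de la position x(t) = 5·t + 5 2 fois. En prenant d/dt de x(t), nous trouvons v(t) = 5. En dérivant la vitesse, nous obtenons l'accélération: a(t) = 0. En utilisant a(t) = 0 et en substituant t = 3, nous trouvons a = 0.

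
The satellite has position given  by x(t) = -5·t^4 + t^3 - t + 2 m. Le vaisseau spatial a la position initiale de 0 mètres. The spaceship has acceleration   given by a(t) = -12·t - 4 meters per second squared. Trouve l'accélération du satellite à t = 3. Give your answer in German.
Wir müssen unsere Gleichung für die Position x(t) = -5·t^4 + t^3 - t + 2 2-mal ableiten. Die Ableitung von der Position ergibt die Geschwindigkeit: v(t) = -20·t^3 + 3·t^2 - 1. Durch Ableiten von der Geschwindigkeit erhalten wir die Beschleunigung: a(t) = -60·t^2 + 6·t. Aus der Gleichung für die Beschleunigung a(t) = -60·t^2 + 6·t, setzen wir t = 3 ein und erhalten a = -522.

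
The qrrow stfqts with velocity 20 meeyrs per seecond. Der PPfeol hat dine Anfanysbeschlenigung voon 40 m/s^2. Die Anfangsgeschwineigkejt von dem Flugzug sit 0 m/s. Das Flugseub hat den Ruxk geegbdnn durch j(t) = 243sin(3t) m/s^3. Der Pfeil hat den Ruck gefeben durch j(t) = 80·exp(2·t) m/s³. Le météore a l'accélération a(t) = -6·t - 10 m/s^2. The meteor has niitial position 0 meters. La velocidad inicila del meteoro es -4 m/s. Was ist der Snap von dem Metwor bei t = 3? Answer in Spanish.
Partiendo de la aceleración a(t) = -6·t - 10, tomamos 2 derivadas. La derivada de la aceleración da la sacudida: j(t) = -6. Derivando la sacudida, obtenemos el snap: s(t) = 0. De la ecuación del snap s(t) = 0, sustituimos t = 3 para obtener s = 0.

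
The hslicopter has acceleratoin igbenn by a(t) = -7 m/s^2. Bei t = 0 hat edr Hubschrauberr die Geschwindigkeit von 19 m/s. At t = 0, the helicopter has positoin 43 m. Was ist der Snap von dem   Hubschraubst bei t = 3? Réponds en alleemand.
Wir müssen unsere Gleichung für die Beschleunigung a(t) = -7 2-mal ableiten. Mit d/dt von a(t) finden wir j(t) = 0. Durch Ableiten von dem Ruck erhalten wir den Snap: s(t) = 0. Aus der Gleichung für den Snap s(t) = 0, setzen wir t = 3 ein und erhalten s = 0.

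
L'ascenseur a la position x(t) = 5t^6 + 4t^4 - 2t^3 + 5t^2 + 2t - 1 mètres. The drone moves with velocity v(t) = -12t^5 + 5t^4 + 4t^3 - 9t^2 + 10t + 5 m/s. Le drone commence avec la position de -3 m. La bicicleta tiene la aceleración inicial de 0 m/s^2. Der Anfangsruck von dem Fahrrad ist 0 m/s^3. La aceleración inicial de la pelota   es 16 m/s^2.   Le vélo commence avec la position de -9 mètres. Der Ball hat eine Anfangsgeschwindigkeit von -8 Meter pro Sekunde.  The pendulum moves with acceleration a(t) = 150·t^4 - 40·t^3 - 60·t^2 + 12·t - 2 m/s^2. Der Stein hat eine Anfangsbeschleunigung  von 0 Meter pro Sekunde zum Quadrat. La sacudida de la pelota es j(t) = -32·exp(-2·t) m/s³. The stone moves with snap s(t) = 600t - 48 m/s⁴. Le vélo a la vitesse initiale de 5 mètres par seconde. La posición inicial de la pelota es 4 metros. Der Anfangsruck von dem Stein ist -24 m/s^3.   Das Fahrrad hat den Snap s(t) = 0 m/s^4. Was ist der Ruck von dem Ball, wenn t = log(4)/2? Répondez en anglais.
We have jerk j(t) = -32·exp(-2·t). Substituting t = log(4)/2: j(log(4)/2) = -8.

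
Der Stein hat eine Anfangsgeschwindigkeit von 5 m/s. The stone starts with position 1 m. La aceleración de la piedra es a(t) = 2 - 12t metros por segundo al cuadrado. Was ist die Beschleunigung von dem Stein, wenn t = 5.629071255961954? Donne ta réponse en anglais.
Using a(t) = 2 - 12·t and substituting t = 5.629071255961954, we find a = -65.5488550715434.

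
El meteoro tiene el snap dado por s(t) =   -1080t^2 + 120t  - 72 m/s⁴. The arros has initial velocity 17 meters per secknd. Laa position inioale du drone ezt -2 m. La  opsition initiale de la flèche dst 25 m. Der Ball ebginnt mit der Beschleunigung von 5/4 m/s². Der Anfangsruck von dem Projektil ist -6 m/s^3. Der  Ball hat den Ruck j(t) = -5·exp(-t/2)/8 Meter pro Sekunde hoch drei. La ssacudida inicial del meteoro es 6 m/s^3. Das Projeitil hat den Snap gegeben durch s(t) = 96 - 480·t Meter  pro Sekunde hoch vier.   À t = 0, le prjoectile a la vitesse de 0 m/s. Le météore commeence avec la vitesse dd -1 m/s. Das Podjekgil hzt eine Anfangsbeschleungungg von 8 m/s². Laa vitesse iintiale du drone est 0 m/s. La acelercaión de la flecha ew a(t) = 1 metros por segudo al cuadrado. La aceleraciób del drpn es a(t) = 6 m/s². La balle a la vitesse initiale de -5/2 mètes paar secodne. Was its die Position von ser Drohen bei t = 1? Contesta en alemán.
Ausgehend von der Beschleunigung a(t) = 6, nehmen wir 2 Integrale. Durch Integration von der Beschleunigung und Verwendung der Anfangsbedingung v(0) = 0, erhalten wir v(t) = 6·t. Die Stammfunktion von der Geschwindigkeit, mit x(0) = -2, ergibt die Position: x(t) = 3·t^2 - 2. Aus der Gleichung für die Position x(t) = 3·t^2 - 2, setzen wir t = 1 ein und erhalten x = 1.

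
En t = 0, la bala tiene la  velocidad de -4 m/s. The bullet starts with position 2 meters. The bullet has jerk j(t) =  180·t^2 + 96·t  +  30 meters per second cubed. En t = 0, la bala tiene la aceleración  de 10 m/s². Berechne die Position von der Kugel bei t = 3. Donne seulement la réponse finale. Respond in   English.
x(3) = 1223.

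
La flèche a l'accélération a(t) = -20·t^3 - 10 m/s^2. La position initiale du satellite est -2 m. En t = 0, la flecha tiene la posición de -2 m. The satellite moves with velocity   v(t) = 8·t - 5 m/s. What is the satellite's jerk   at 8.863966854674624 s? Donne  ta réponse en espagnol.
Para resolver esto, necesitamos tomar 2 derivadas de nuestra ecuación de la velocidad v(t) = 8·t - 5. Tomando d/dt de v(t), encontramos a(t) = 8. Derivando la aceleración, obtenemos la sacudida: j(t) = 0. Usando j(t) = 0 y sustituyendo t = 8.863966854674624, encontramos j = 0.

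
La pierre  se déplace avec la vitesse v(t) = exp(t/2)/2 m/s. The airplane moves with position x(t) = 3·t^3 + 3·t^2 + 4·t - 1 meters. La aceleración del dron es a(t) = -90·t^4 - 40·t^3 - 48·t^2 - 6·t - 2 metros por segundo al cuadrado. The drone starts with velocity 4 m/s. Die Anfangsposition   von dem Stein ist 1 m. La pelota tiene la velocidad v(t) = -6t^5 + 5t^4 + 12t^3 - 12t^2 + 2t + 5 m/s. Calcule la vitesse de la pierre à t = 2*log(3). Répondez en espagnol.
De la ecuación de la velocidad v(t) = exp(t/2)/2, sustituimos t = 2*log(3) para obtener v = 3/2.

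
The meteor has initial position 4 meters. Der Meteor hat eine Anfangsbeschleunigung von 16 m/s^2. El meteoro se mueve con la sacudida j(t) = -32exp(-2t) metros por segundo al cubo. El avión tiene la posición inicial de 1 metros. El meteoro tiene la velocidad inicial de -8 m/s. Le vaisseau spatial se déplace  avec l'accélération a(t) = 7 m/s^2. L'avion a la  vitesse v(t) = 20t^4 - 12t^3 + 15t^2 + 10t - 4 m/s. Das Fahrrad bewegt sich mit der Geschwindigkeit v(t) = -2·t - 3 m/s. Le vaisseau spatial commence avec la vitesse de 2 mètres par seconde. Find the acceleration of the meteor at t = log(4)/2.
Starting from jerk j(t) = -32·exp(-2·t), we take 1 antiderivative. Integrating jerk and using the initial condition a(0) = 16, we get a(t) = 16·exp(-2·t). From the given acceleration equation a(t) = 16·exp(-2·t), we substitute t = log(4)/2 to get a = 4.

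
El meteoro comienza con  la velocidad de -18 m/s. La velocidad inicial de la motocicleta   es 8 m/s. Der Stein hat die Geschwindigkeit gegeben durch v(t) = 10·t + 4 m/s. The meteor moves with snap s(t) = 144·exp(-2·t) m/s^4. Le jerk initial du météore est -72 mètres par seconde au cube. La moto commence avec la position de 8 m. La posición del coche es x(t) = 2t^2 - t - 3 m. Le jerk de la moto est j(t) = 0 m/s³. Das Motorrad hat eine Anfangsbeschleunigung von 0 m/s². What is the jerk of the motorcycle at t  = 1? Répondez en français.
En utilisant j(t) = 0 et en substituant t = 1, nous trouvons j = 0.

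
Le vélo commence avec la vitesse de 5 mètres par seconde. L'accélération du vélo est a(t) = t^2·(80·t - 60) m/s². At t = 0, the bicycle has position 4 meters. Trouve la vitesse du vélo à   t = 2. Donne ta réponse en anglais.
We must find the integral of our acceleration equation a(t) = t^2·(80·t - 60) 1 time. The antiderivative of acceleration is velocity. Using v(0) = 5, we get v(t) = 20·t^4 - 20·t^3 + 5. We have velocity v(t) = 20·t^4 - 20·t^3 + 5. Substituting t = 2: v(2) = 165.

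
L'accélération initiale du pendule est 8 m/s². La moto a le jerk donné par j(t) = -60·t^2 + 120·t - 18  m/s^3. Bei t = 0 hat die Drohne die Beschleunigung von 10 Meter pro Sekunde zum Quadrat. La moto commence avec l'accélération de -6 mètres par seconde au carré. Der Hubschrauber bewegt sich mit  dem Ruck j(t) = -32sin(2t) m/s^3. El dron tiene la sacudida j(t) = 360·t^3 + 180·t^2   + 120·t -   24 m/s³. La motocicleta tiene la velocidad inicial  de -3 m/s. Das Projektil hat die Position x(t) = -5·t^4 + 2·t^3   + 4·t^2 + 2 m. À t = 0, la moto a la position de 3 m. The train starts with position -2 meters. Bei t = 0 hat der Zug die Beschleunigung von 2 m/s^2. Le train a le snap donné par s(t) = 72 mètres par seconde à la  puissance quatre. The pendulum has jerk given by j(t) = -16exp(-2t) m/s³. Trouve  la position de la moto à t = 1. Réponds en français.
Nous devons trouver l'intégrale de notre équation du jerk j(t) = -60·t^2 + 120·t - 18 3 fois. En prenant ∫j(t)dt et en appliquant a(0) = -6, nous trouvons a(t) = -20·t^3 + 60·t^2 - 18·t - 6. L'intégrale de l'accélération, avec v(0) = -3, donne la vitesse: v(t) = -5·t^4 + 20·t^3 - 9·t^2 - 6·t - 3. L'intégrale de la vitesse, avec x(0) = 3, donne la position: x(t) = -t^5 + 5·t^4 - 3·t^3 - 3·t^2 - 3·t + 3. De l'équation de la position x(t) = -t^5 + 5·t^4 - 3·t^3 - 3·t^2 - 3·t + 3, nous substituons t = 1 pour obtenir x = -2.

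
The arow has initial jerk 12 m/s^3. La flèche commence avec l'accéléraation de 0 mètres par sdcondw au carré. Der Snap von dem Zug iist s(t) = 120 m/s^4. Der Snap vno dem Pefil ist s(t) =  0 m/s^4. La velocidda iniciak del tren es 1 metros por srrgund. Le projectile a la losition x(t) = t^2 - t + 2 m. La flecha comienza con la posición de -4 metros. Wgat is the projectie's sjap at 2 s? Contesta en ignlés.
To solve this, we need to take 4 derivatives of our position equation x(t) = t^2 - t + 2. Taking d/dt of x(t), we find v(t) = 2·t - 1. Differentiating velocity, we get acceleration: a(t) = 2. Taking d/dt of a(t), we find j(t) = 0. Taking d/dt of j(t), we find s(t) = 0. From the given snap equation s(t) = 0, we substitute t = 2 to get s = 0.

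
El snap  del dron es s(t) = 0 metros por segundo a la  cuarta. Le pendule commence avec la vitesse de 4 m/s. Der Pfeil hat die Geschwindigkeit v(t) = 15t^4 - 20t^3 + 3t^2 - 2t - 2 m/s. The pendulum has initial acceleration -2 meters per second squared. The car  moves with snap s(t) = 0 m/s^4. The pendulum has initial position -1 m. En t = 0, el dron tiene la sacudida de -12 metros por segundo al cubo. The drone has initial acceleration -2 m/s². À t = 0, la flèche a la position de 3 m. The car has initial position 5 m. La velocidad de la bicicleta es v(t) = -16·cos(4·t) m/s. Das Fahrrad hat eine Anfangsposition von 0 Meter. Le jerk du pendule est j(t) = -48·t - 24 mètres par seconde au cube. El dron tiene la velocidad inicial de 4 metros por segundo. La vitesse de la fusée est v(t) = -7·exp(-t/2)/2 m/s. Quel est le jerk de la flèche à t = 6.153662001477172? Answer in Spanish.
Para resolver esto, necesitamos tomar 2 derivadas de nuestra ecuación de la velocidad v(t) = 15·t^4 - 20·t^3 + 3·t^2 - 2·t - 2. Derivando la velocidad, obtenemos la aceleración: a(t) = 60·t^3 - 60·t^2 + 6·t - 2. La derivada de la aceleración da la sacudida: j(t) = 180·t^2 - 120·t + 6. Usando j(t) = 180·t^2 - 120·t + 6 y sustituyendo t = 6.153662001477172, encontramos j = 6083.72064493907.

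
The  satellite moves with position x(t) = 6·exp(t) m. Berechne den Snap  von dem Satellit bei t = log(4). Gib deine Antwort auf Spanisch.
Para resolver esto, necesitamos tomar 4 derivadas de nuestra ecuación de la posición x(t) = 6·exp(t). Derivando la posición, obtenemos la velocidad: v(t) = 6·exp(t). Derivando la velocidad, obtenemos la aceleración: a(t) = 6·exp(t). La derivada de la aceleración da la sacudida: j(t) = 6·exp(t). Tomando d/dt de j(t), encontramos s(t) = 6·exp(t). Tenemos el snap s(t) = 6·exp(t). Sustituyendo t = log(4): s(log(4)) = 24.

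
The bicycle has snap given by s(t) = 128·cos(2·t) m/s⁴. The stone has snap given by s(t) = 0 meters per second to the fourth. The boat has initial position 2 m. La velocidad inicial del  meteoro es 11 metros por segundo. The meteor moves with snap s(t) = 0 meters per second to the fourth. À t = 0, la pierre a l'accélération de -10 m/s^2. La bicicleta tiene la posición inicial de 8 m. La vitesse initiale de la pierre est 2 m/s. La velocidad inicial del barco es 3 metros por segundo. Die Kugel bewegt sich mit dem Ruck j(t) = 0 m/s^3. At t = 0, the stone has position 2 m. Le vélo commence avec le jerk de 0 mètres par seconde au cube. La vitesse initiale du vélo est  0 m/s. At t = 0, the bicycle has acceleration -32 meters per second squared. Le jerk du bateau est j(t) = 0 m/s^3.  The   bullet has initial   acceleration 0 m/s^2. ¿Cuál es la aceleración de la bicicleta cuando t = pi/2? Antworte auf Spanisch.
Partiendo del snap s(t) = 128·cos(2·t), tomamos 2 antiderivadas. La integral del snap, con j(0) = 0, da la sacudida: j(t) = 64·sin(2·t). La integral de la sacudida, con a(0) = -32, da la aceleración: a(t) = -32·cos(2·t). Usando a(t) = -32·cos(2·t) y sustituyendo t = pi/2, encontramos a = 32.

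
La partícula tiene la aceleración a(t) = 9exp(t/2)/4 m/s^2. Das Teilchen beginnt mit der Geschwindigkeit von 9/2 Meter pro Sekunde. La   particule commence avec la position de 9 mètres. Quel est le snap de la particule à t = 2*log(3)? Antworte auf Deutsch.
Wir müssen unsere Gleichung für die Beschleunigung a(t) = 9·exp(t/2)/4 2-mal ableiten. Durch Ableiten von der Beschleunigung erhalten wir den Ruck: j(t) = 9·exp(t/2)/8. Die Ableitung von dem Ruck ergibt den Snap: s(t) = 9·exp(t/2)/16. Wir haben den Snap s(t) = 9·exp(t/2)/16. Durch Einsetzen von t = 2*log(3): s(2*log(3)) = 27/16.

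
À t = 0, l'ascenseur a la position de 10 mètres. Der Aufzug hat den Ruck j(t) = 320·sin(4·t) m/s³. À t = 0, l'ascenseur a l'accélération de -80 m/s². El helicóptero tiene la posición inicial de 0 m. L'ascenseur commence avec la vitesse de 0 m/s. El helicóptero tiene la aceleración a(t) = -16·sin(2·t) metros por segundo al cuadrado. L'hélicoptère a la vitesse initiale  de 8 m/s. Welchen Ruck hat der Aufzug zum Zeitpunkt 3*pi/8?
Mit j(t) = 320·sin(4·t) und Einsetzen von t = 3*pi/8, finden wir j = -320.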